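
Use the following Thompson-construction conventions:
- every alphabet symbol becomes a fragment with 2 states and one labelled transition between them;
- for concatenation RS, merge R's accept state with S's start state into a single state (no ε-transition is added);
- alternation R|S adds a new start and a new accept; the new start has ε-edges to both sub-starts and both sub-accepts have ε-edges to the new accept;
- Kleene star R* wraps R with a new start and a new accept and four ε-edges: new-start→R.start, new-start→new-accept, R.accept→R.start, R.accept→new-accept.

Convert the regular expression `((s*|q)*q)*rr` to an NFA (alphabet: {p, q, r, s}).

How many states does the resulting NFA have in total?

15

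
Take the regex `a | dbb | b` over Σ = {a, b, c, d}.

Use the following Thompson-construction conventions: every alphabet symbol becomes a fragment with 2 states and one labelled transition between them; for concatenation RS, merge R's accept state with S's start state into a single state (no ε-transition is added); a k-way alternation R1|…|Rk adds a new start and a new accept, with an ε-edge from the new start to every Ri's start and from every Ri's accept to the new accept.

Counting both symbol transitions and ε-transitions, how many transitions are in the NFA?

Per subexpression:
Each of the 5 symbol leaves contributes 1 transition (1 symbol, 0 ε).
  dbb : 3 transitions (3 symbol, 0 ε)
  a | dbb | b : 11 transitions (5 symbol, 6 ε)

11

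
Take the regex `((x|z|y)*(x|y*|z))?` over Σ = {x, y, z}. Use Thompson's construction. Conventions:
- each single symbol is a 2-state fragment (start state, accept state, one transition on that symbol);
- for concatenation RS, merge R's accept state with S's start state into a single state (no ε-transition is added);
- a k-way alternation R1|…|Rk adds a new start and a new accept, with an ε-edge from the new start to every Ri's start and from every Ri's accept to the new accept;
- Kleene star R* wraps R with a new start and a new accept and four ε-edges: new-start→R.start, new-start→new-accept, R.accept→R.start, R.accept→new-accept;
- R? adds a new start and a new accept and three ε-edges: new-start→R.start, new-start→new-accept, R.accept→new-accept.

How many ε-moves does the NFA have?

23

By structural recursion:
Each of the 6 symbol leaves contributes 0 ε-transitions.
  x|z|y → 6 ε-transitions
  (x|z|y)* → 10 ε-transitions
  y* → 4 ε-transitions
  x|y*|z → 10 ε-transitions
  (x|z|y)*(x|y*|z) → 20 ε-transitions
  ((x|z|y)*(x|y*|z))? → 23 ε-transitions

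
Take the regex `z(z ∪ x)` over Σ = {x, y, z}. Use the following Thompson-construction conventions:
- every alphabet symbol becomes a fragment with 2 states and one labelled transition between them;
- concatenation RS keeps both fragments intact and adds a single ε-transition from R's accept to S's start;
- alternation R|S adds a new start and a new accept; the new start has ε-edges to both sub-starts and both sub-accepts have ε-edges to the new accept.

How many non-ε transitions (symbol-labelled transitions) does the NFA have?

3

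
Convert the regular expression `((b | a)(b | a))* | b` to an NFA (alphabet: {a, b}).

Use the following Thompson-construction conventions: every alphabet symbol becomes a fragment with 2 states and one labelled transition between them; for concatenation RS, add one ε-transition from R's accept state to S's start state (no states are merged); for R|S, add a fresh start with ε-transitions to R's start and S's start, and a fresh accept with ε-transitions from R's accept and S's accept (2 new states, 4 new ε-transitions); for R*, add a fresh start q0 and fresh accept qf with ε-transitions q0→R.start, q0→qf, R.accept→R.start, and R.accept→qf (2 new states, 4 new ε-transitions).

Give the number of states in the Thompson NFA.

18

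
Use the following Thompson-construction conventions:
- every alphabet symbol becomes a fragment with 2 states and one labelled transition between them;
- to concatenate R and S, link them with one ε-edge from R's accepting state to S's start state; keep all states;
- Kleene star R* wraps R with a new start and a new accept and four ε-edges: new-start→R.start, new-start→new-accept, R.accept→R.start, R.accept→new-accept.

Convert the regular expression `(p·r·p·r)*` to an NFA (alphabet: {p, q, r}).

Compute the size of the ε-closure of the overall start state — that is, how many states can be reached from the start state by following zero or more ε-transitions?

Work bottom-up. For each fragment F, track |ε-closure(F.start)| and whether F's accept lies in that closure (i.e. whether F accepts ε). A single-symbol fragment has closure size 1 and does not accept ε.
  p·r·p·r → C equals the left operand's closure size = 1 (its accept is not ε-reachable, so the closure stops there)
  (p·r·p·r)* → new start has ε-edges to the inner start and to the new accept, so C = 2 + 1 = 3

3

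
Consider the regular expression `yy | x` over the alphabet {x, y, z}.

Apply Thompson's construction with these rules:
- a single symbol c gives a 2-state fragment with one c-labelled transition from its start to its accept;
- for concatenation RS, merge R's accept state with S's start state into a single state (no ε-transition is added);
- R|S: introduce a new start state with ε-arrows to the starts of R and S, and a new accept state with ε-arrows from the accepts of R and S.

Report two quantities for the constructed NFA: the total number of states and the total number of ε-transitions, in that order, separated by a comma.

7, 4

Recursing over subexpressions:
Each of the 3 symbol leaves contributes 2 states and 0 ε-transitions.
  yy — 3 states, 0 ε-transitions
  yy | x — 7 states, 4 ε-transitions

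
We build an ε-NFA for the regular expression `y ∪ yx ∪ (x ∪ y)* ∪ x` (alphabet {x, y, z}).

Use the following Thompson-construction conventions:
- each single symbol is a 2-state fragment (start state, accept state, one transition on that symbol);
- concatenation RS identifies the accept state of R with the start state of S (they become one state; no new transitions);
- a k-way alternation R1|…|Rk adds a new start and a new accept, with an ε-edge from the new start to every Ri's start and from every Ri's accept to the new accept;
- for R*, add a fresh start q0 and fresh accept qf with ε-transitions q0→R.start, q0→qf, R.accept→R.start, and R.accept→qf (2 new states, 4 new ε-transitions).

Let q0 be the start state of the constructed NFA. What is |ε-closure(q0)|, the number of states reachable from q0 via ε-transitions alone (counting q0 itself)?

10

Work bottom-up. For each fragment F, track |ε-closure(F.start)| and whether F's accept lies in that closure (i.e. whether F accepts ε). A single-symbol fragment has closure size 1 and does not accept ε.
  yx — |ε-closure| equals the left operand's closure size = 1 (its accept is not ε-reachable, so the closure stops there)
  x ∪ y — new start ε-reaches every alternative's start; none of them accept ε, so the new accept is not reached: |ε-closure| = 1 + 1 + 1 = 3
  (x ∪ y)* — new start has ε-edges to the inner start and to the new accept, so |ε-closure| = 2 + 3 = 5
  y ∪ yx ∪ (x ∪ y)* ∪ x — new start ε-reaches every alternative's start; at least one alternative accepts ε, so the union's new accept is reached too: |ε-closure| = 1 + 1 + 1 + 5 + 1 + 1 = 10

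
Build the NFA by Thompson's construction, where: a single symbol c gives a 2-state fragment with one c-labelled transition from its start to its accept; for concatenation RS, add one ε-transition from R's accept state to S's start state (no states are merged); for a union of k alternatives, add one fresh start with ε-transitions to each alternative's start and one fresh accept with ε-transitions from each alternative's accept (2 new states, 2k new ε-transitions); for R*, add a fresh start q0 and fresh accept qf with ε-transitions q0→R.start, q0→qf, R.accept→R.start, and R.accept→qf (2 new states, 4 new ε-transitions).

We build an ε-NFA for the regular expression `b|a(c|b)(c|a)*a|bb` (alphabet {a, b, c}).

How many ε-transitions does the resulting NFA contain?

Per subexpression:
Each of the 9 symbol leaves contributes 0 ε-transitions.
  c|b = 4 ε-transitions
  c|a = 4 ε-transitions
  (c|a)* = 8 ε-transitions
  a(c|b)(c|a)*a = 15 ε-transitions
  bb = 1 ε-transition
  b|a(c|b)(c|a)*a|bb = 22 ε-transitions

22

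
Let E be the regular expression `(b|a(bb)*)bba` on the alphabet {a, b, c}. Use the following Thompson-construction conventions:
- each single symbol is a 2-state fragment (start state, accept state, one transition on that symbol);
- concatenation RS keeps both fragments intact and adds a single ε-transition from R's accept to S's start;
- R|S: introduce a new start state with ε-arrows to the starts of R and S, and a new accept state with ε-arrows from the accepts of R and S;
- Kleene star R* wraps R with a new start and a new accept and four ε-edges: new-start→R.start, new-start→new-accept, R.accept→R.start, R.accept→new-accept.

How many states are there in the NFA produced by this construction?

By structural recursion:
Each of the 7 symbol leaves contributes a 2-state fragment.
  bb = 4 states
  (bb)* = 6 states
  a(bb)* = 8 states
  b|a(bb)* = 12 states
  (b|a(bb)*)bba = 18 states

18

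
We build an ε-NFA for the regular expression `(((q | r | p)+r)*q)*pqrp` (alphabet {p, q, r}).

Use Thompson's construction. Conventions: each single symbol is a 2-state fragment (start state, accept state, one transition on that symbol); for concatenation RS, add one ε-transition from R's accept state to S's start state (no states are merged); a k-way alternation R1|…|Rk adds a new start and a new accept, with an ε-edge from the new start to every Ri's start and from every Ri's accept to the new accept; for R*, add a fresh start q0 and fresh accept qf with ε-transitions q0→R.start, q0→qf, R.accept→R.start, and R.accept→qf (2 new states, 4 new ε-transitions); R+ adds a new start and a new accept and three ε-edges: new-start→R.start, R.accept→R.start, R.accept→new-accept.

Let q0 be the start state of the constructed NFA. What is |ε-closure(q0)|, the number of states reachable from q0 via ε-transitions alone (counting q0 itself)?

Work bottom-up. For each fragment F, track |ε-closure(F.start)| and whether F's accept lies in that closure (i.e. whether F accepts ε). A single-symbol fragment has closure size 1 and does not accept ε.
  q | r | p → new start ε-reaches every alternative's start; none of them accept ε, so the new accept is not reached: |ε-closure| = 1 + 1 + 1 + 1 = 4
  (q | r | p)+ → |ε-closure| = 1 + 4 = 5 (the body doesn't accept ε, so the new accept is not reached)
  (q | r | p)+r → |ε-closure| equals the left operand's closure size = 5 (its accept is not ε-reachable, so the closure stops there)
  ((q | r | p)+r)* → new start has ε-edges to the inner start and to the new accept, so |ε-closure| = 2 + 5 = 7
  ((q | r | p)+r)*q → |ε-closure| = 7 + 1 = 8 (closure spills across the concat boundary because the left factor accepts ε)
  (((q | r | p)+r)*q)* → new start has ε-edges to the inner start and to the new accept, so |ε-closure| = 2 + 8 = 10
  (((q | r | p)+r)*q)*pqrp → |ε-closure| = 10 + 1 = 11 (closure spills across the concat boundary because the left factor accepts ε)

11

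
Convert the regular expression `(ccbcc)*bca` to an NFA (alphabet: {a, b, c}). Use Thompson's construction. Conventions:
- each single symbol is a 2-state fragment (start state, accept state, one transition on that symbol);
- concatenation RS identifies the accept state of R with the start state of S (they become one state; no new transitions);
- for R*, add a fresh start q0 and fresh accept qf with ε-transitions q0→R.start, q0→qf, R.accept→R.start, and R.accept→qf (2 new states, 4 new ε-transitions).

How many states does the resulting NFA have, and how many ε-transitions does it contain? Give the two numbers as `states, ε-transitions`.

11, 4

Recursing over subexpressions:
Each of the 8 symbol leaves contributes 2 states and 0 ε-transitions.
  ccbcc = 6 states, 0 ε-transitions
  (ccbcc)* = 8 states, 4 ε-transitions
  (ccbcc)*bca = 11 states, 4 ε-transitions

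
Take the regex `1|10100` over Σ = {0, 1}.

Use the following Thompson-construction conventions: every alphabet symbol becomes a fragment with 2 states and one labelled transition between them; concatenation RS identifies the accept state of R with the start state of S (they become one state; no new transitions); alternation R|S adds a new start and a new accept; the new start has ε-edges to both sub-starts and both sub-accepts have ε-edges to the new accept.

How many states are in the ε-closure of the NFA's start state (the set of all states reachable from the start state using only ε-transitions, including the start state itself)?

3

Compute the ε-closure size of each fragment's start state recursively; a symbol fragment's start has no outgoing ε-edge, so its closure is just itself (size 1).
  10100 — same as the first factor's closure: |closure| = 1
  1|10100 — new start ε-reaches every alternative's start; none of them accept ε, so the new accept is not reached: |closure| = 1 + 1 + 1 = 3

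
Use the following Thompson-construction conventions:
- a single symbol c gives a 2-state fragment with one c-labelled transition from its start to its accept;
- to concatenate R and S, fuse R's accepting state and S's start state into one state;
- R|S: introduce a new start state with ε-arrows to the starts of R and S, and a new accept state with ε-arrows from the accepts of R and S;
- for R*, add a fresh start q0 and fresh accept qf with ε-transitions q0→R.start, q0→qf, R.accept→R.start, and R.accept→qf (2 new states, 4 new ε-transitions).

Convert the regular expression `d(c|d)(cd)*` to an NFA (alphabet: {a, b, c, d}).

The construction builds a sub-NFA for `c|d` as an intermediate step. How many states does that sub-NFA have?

6

Fragment for `c|d`:
Each of the 2 symbol leaves contributes a 2-state fragment.
  c|d = 6 states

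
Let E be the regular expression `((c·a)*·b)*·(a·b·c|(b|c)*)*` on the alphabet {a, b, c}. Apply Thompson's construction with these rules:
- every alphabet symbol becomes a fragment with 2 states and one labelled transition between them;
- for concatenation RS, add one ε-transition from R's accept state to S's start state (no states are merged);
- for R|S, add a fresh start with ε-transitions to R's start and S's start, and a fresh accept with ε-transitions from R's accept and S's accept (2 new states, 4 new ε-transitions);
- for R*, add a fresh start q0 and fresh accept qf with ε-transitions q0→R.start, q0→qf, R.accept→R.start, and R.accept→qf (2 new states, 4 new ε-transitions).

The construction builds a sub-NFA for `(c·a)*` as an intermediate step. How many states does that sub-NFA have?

Fragment for `(c·a)*`:
Each of the 2 symbol leaves contributes a 2-state fragment.
  c·a : 4 states
  (c·a)* : 6 states

6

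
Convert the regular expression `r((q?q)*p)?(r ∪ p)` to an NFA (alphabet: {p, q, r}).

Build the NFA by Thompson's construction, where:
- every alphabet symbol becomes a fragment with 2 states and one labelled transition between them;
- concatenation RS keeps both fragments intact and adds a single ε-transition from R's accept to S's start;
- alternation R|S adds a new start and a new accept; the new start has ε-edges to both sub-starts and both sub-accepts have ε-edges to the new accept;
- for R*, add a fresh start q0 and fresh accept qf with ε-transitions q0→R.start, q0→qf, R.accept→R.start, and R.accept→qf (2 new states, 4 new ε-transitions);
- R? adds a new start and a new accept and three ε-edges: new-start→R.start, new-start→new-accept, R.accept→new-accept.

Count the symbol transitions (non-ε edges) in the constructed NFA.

6

Recursing over subexpressions:
Each of the 6 symbol leaves contributes exactly 1 symbol transition.
  q? → 1 symbol transition
  q?q → 2 symbol transitions
  (q?q)* → 2 symbol transitions
  (q?q)*p → 3 symbol transitions
  ((q?q)*p)? → 3 symbol transitions
  r ∪ p → 2 symbol transitions
  r((q?q)*p)?(r ∪ p) → 6 symbol transitions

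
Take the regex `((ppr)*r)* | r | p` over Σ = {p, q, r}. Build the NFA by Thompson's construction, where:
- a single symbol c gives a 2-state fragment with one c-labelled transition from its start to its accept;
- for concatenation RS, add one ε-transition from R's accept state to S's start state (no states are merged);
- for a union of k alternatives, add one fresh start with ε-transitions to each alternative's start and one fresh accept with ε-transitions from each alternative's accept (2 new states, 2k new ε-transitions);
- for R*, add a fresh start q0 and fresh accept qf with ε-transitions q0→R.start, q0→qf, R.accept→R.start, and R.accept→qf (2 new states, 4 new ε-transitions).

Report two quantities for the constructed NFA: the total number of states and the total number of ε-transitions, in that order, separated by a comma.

Building bottom-up:
Each of the 6 symbol leaves contributes 2 states and 0 ε-transitions.
  ppr = 6 states, 2 ε-transitions
  (ppr)* = 8 states, 6 ε-transitions
  (ppr)*r = 10 states, 7 ε-transitions
  ((ppr)*r)* = 12 states, 11 ε-transitions
  ((ppr)*r)* | r | p = 18 states, 17 ε-transitions

18, 17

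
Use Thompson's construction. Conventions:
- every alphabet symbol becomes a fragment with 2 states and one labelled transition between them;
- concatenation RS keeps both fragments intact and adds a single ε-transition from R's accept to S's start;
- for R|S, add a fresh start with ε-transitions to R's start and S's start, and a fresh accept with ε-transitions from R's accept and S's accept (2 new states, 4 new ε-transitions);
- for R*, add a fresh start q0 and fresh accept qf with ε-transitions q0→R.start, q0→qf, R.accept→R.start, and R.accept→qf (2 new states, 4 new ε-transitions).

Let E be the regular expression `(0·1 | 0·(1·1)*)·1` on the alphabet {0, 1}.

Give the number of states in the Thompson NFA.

16

Recursing over subexpressions:
Each of the 6 symbol leaves contributes a 2-state fragment.
  0·1 — 4 states
  1·1 — 4 states
  (1·1)* — 6 states
  0·(1·1)* — 8 states
  0·1 | 0·(1·1)* — 14 states
  (0·1 | 0·(1·1)*)·1 — 16 states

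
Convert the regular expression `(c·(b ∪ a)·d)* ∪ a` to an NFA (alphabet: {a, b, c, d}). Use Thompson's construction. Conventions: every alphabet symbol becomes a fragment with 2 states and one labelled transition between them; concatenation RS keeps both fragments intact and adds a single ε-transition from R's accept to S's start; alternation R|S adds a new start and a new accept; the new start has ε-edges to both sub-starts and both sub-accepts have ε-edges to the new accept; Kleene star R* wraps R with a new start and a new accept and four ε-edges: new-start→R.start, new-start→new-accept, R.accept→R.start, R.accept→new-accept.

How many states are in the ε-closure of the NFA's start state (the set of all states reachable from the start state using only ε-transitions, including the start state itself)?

Work bottom-up. For each fragment F, track |ε-closure(F.start)| and whether F's accept lies in that closure (i.e. whether F accepts ε). A single-symbol fragment has closure size 1 and does not accept ε.
  b ∪ a — new start ε-reaches every alternative's start; none of them accept ε, so the new accept is not reached: C = 1 + 1 + 1 = 3
  c·(b ∪ a)·d — C equals the left operand's closure size = 1 (its accept is not ε-reachable, so the closure stops there)
  (c·(b ∪ a)·d)* — new start has ε-edges to the inner start and to the new accept, so C = 2 + 1 = 3
  (c·(b ∪ a)·d)* ∪ a — C = 1 (new start) + (3 + 1) + 1 (new accept, since some branch ε-reaches its own accept) = 6

6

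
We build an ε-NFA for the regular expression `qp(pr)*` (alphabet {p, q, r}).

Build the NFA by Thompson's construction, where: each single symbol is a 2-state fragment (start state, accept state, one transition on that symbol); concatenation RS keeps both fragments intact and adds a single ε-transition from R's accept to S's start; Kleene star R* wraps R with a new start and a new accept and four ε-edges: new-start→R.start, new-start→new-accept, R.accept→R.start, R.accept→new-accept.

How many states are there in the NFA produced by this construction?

10

Building bottom-up:
Each of the 4 symbol leaves contributes a 2-state fragment.
  pr : 4 states
  (pr)* : 6 states
  qp(pr)* : 10 states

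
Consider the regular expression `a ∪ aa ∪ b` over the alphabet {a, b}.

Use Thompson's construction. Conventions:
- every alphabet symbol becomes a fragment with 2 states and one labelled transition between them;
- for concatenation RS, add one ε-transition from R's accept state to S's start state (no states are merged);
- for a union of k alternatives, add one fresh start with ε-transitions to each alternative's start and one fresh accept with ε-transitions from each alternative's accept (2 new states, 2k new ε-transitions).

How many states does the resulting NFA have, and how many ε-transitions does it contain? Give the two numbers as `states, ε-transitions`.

Bottom-up over the parse tree:
Each of the 4 symbol leaves contributes 2 states and 0 ε-transitions.
  aa : 4 states, 1 ε-transition
  a ∪ aa ∪ b : 10 states, 7 ε-transitions

10, 7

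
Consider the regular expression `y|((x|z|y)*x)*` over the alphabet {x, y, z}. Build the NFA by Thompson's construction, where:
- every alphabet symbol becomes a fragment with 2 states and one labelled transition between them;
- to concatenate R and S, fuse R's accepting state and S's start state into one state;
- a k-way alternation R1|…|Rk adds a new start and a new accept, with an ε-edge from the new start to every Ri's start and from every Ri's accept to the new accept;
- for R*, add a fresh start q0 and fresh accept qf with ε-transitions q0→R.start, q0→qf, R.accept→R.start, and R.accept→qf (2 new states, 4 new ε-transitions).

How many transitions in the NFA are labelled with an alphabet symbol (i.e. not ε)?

By structural recursion:
Each of the 5 symbol leaves contributes exactly 1 symbol transition.
  x|z|y → 3 symbol transitions
  (x|z|y)* → 3 symbol transitions
  (x|z|y)*x → 4 symbol transitions
  ((x|z|y)*x)* → 4 symbol transitions
  y|((x|z|y)*x)* → 5 symbol transitions

5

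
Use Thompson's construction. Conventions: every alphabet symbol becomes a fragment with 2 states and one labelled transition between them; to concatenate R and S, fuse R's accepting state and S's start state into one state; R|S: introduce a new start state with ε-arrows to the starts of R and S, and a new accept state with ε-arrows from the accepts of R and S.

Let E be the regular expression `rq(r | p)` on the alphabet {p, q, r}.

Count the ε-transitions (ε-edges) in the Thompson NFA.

4

By structural recursion:
Each of the 4 symbol leaves contributes 0 ε-transitions.
  r | p — 4 ε-transitions
  rq(r | p) — 4 ε-transitions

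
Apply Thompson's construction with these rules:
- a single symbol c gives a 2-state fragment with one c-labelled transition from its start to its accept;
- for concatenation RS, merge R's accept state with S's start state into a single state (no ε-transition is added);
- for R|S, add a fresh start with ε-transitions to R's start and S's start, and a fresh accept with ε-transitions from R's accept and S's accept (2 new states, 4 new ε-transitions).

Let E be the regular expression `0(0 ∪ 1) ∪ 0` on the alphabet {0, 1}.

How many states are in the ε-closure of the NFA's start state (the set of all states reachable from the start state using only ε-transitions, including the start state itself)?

3

Compute the ε-closure size of each fragment's start state recursively; a symbol fragment's start has no outgoing ε-edge, so its closure is just itself (size 1).
  0 ∪ 1 : |ε-closure| = 1 + 1 + 1 = 3 (the new accept is not ε-reachable since no branch accepts ε)
  0(0 ∪ 1) : same as the first factor's closure: |ε-closure| = 1
  0(0 ∪ 1) ∪ 0 : |ε-closure| = 1 + 1 + 1 = 3 (the new accept is not ε-reachable since no branch accepts ε)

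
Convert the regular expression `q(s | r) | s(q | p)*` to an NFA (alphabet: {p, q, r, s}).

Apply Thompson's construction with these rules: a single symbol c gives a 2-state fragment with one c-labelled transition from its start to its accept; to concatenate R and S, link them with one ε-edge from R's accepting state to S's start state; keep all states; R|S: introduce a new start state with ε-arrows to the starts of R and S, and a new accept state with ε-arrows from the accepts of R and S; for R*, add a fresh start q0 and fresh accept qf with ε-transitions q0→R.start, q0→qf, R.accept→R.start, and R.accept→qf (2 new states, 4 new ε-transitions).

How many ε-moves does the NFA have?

18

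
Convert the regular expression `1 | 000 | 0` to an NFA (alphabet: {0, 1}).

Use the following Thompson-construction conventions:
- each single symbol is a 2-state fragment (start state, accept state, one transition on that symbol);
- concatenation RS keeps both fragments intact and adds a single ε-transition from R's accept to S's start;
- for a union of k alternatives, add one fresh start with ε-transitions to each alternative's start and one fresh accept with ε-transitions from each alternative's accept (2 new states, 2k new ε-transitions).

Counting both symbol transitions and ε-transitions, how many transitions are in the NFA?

13

By structural recursion:
Each of the 5 symbol leaves contributes 1 transition (1 symbol, 0 ε).
  000 = 5 transitions (3 symbol, 2 ε)
  1 | 000 | 0 = 13 transitions (5 symbol, 8 ε)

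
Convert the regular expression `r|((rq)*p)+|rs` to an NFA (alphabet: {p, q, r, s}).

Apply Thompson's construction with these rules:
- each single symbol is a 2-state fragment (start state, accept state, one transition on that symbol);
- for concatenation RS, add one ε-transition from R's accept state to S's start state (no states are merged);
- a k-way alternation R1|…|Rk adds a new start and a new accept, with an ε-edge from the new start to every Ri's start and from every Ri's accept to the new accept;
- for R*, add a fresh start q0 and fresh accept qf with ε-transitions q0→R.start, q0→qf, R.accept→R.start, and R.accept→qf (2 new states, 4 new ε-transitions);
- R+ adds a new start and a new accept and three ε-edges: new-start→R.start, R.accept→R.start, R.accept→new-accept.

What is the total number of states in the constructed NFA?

18

Bottom-up over the parse tree:
Each of the 6 symbol leaves contributes a 2-state fragment.
  rq : 4 states
  (rq)* : 6 states
  (rq)*p : 8 states
  ((rq)*p)+ : 10 states
  rs : 4 states
  r|((rq)*p)+|rs : 18 states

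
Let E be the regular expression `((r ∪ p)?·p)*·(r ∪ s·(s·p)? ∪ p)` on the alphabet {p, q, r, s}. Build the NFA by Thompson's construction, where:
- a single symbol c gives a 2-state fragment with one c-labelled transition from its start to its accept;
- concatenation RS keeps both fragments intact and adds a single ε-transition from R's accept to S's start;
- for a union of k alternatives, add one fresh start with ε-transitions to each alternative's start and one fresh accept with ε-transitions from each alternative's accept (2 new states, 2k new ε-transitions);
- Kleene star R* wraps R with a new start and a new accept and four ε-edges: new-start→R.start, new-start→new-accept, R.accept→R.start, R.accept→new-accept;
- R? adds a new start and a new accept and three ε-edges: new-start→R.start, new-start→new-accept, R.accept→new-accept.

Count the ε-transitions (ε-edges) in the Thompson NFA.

24

Bottom-up over the parse tree:
Each of the 8 symbol leaves contributes 0 ε-transitions.
  r ∪ p = 4 ε-transitions
  (r ∪ p)? = 7 ε-transitions
  (r ∪ p)?·p = 8 ε-transitions
  ((r ∪ p)?·p)* = 12 ε-transitions
  s·p = 1 ε-transition
  (s·p)? = 4 ε-transitions
  s·(s·p)? = 5 ε-transitions
  r ∪ s·(s·p)? ∪ p = 11 ε-transitions
  ((r ∪ p)?·p)*·(r ∪ s·(s·p)? ∪ p) = 24 ε-transitions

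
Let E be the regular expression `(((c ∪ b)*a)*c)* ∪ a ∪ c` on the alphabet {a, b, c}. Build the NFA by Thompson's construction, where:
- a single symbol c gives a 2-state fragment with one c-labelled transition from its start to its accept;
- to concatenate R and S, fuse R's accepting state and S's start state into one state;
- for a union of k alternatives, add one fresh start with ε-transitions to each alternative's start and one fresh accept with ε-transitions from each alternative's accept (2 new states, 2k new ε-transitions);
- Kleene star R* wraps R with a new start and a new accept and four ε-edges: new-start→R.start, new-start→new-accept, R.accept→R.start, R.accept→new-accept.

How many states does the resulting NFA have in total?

Bottom-up over the parse tree:
Each of the 6 symbol leaves contributes a 2-state fragment.
  c ∪ b = 6 states
  (c ∪ b)* = 8 states
  (c ∪ b)*a = 9 states
  ((c ∪ b)*a)* = 11 states
  ((c ∪ b)*a)*c = 12 states
  (((c ∪ b)*a)*c)* = 14 states
  (((c ∪ b)*a)*c)* ∪ a ∪ c = 20 states

20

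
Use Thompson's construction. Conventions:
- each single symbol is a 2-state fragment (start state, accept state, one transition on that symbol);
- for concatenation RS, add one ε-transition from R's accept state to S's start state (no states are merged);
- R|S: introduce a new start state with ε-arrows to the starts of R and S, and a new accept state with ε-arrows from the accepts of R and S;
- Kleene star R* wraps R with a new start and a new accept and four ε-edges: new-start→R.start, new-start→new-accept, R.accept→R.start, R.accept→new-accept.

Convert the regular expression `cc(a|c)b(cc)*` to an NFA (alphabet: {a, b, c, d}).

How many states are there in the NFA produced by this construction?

18

Per subexpression:
Each of the 7 symbol leaves contributes a 2-state fragment.
  a|c = 6 states
  cc = 4 states
  (cc)* = 6 states
  cc(a|c)b(cc)* = 18 states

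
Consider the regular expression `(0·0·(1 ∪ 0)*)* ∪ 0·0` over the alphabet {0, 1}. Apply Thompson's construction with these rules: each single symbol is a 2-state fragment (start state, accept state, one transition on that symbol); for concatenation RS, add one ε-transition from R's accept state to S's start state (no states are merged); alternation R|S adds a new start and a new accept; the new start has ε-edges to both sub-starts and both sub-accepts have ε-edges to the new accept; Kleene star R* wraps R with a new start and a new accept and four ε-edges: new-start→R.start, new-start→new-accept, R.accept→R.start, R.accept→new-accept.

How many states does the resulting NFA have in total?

Recursing over subexpressions:
Each of the 6 symbol leaves contributes a 2-state fragment.
  1 ∪ 0 = 6 states
  (1 ∪ 0)* = 8 states
  0·0·(1 ∪ 0)* = 12 states
  (0·0·(1 ∪ 0)*)* = 14 states
  0·0 = 4 states
  (0·0·(1 ∪ 0)*)* ∪ 0·0 = 20 states

20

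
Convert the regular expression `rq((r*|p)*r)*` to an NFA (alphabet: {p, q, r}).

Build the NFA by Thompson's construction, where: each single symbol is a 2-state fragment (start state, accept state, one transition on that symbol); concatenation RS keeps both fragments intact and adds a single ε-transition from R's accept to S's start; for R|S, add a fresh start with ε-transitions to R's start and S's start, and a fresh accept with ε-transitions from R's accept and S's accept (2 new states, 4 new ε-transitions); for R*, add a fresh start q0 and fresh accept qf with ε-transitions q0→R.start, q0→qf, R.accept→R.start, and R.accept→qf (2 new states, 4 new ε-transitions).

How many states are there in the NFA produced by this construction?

Building bottom-up:
Each of the 5 symbol leaves contributes a 2-state fragment.
  r* = 4 states
  r*|p = 8 states
  (r*|p)* = 10 states
  (r*|p)*r = 12 states
  ((r*|p)*r)* = 14 states
  rq((r*|p)*r)* = 18 states

18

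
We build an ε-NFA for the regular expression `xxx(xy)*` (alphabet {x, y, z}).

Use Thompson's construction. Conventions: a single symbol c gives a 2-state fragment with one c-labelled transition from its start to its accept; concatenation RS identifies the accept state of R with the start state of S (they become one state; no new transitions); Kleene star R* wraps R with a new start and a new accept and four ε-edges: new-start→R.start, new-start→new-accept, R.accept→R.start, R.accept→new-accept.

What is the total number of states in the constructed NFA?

Recursing over subexpressions:
Each of the 5 symbol leaves contributes a 2-state fragment.
  xy = 3 states
  (xy)* = 5 states
  xxx(xy)* = 8 states

8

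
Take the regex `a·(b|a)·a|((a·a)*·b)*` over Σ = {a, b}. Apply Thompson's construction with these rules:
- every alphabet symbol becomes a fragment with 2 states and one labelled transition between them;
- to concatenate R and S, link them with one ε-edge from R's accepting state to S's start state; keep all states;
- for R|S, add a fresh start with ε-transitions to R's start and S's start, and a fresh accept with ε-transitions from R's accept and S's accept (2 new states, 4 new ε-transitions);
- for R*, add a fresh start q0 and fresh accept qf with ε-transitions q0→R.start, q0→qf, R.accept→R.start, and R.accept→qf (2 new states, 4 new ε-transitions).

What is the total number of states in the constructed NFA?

22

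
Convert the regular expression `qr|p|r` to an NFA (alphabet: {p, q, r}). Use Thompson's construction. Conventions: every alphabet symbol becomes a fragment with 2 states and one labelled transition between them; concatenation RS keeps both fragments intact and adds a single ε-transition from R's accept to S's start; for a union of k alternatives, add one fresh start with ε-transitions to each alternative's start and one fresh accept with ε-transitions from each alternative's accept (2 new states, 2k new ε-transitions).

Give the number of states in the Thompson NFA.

Bottom-up over the parse tree:
Each of the 4 symbol leaves contributes a 2-state fragment.
  qr = 4 states
  qr|p|r = 10 states

10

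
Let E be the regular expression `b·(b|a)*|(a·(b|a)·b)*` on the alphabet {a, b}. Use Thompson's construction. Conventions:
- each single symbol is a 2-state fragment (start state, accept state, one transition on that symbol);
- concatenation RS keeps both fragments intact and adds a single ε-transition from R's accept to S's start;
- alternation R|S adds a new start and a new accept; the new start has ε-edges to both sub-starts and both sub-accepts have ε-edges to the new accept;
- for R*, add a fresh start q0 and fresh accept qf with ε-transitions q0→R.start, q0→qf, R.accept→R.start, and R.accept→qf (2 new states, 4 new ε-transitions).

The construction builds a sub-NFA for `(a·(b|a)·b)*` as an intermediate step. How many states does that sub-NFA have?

Fragment for `(a·(b|a)·b)*`:
Each of the 4 symbol leaves contributes a 2-state fragment.
  b|a : 6 states
  a·(b|a)·b : 10 states
  (a·(b|a)·b)* : 12 states

12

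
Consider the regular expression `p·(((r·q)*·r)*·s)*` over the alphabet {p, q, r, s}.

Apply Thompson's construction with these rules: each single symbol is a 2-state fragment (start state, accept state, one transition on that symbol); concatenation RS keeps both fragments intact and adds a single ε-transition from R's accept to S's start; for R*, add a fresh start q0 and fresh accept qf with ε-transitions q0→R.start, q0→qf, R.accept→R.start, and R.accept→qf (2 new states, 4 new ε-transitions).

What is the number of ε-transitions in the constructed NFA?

16

Bottom-up over the parse tree:
Each of the 5 symbol leaves contributes 0 ε-transitions.
  r·q = 1 ε-transition
  (r·q)* = 5 ε-transitions
  (r·q)*·r = 6 ε-transitions
  ((r·q)*·r)* = 10 ε-transitions
  ((r·q)*·r)*·s = 11 ε-transitions
  (((r·q)*·r)*·s)* = 15 ε-transitions
  p·(((r·q)*·r)*·s)* = 16 ε-transitions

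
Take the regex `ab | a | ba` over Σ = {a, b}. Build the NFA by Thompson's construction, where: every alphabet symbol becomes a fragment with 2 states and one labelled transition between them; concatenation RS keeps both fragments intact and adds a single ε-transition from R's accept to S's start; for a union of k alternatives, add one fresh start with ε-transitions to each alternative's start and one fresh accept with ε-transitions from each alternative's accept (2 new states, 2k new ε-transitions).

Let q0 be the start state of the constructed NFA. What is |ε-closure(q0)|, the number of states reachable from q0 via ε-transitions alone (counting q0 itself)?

4

Work bottom-up. For each fragment F, track |ε-closure(F.start)| and whether F's accept lies in that closure (i.e. whether F accepts ε). A single-symbol fragment has closure size 1 and does not accept ε.
  ab : same as the first factor's closure: |ε-closure| = 1
  ba : |ε-closure| equals the left operand's closure size = 1 (its accept is not ε-reachable, so the closure stops there)
  ab | a | ba : |ε-closure| = 1 + 1 + 1 + 1 = 4 (the new accept is not ε-reachable since no branch accepts ε)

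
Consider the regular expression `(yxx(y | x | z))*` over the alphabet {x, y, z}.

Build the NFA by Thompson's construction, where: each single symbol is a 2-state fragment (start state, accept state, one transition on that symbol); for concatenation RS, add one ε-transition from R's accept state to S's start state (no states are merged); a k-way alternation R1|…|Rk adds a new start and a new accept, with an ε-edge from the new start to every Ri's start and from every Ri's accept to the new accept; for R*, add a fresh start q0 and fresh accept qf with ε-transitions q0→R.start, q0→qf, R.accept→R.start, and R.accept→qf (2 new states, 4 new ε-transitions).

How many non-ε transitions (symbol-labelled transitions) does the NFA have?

Building bottom-up:
Each of the 6 symbol leaves contributes exactly 1 symbol transition.
  y | x | z — 3 symbol transitions
  yxx(y | x | z) — 6 symbol transitions
  (yxx(y | x | z))* — 6 symbol transitions

6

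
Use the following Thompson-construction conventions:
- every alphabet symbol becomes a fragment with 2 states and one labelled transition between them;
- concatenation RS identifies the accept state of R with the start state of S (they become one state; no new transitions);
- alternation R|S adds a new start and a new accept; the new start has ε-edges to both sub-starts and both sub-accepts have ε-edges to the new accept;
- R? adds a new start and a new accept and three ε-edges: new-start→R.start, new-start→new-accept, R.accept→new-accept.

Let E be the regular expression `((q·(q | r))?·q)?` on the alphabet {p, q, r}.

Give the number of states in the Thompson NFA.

12

Recursing over subexpressions:
Each of the 4 symbol leaves contributes a 2-state fragment.
  q | r → 6 states
  q·(q | r) → 7 states
  (q·(q | r))? → 9 states
  (q·(q | r))?·q → 10 states
  ((q·(q | r))?·q)? → 12 states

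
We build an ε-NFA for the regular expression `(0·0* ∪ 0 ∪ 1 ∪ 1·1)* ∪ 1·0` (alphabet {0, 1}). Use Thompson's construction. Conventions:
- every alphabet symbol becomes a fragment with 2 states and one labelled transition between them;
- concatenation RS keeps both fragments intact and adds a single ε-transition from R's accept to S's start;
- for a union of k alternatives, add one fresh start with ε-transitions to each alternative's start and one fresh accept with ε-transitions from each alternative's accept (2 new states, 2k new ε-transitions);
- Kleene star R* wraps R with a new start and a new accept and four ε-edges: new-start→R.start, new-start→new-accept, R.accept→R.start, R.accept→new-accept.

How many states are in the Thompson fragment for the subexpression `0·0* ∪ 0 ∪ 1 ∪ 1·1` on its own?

16

Fragment for `0·0* ∪ 0 ∪ 1 ∪ 1·1`:
Each of the 6 symbol leaves contributes a 2-state fragment.
  0* : 4 states
  0·0* : 6 states
  1·1 : 4 states
  0·0* ∪ 0 ∪ 1 ∪ 1·1 : 16 states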